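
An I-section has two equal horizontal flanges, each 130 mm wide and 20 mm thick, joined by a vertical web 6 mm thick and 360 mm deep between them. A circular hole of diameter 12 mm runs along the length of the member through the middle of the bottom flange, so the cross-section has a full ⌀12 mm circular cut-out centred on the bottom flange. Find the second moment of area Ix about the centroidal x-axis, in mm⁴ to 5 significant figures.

Break the section into simple shapes (no overlaps), measuring from the bottom-left corner of the bounding box.
Bottom flange: 130 × 20, A = 2 600 mm², y = 10 mm, Ī = 86666.67 mm⁴.
Web: 6 × 360, A = 2 160 mm², y = 200 mm, Ī = 23 328 000 mm⁴.
Top flange: 130 × 20, A = 2 600 mm², y = 390 mm, Ī = 86666.67 mm⁴.
Hole (subtracted): ⌀12, A = 113.0973 mm², y = 10 mm, Ī = 1017.876 mm⁴.
Centroid: ȳ = ΣA·y / ΣA = 202.9652 mm.
Transfer each piece to the centroidal x-axis using Ī + A·d² with d = y − 202.9652:
  bottom flange: d = -192.9652 mm → contributes +96 899 141 mm⁴
  web: d = -2.965197 mm → contributes +23 346 992 mm⁴
  top flange: d = 187.0348 mm → contributes +91 039 912 mm⁴
  hole: d = -192.9652 mm → contributes −4 212 261 mm⁴
Total I = 207 073 784 mm⁴.

Ix ≈ 2.0707 × 10⁸ mm⁴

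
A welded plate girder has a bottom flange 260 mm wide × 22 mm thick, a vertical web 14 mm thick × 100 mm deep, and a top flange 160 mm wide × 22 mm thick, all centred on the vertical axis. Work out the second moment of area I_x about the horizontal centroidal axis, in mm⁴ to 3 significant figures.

I_x ≈ 3.42 × 10⁷ mm⁴

Treat the section as a set of non-overlapping primitives; coordinates are from the bounding-box lower-left.
Bottom plate: 260 × 22, A = 5 720 mm², y = 11 mm, Ī = 230 707 mm⁴.
Web plate: 14 × 100, A = 1 400 mm², y = 72 mm, Ī = 1 166 667 mm⁴.
Top plate: 160 × 22, A = 3 520 mm², y = 133 mm, Ī = 141 973 mm⁴.
Centroid: ȳ = ΣA·y / ΣA = 59.387 mm.
Transfer each piece to the horizontal centroidal axis using Ī + A·d² with d = y − 59.387:
  bottom plate: d = -48.387 mm → contributes +13 623 073 mm⁴
  web plate: d = 12.613 mm → contributes +1 389 382 mm⁴
  top plate: d = 73.613 mm → contributes +19 216 296 mm⁴
Total I = 34 228 751 mm⁴.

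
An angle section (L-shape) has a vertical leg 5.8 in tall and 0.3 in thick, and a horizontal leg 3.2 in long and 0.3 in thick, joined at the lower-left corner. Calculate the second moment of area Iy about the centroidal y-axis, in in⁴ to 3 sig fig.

Iy ≈ 2.11 in⁴

Decompose the section into non-overlapping parts with the origin at the bottom-left of its bounding rectangle.
Vertical leg: 0.3 × 5.8, A = 1.74 in², x = 0.15 in, Ī = 0.01305 in⁴.
Horizontal leg (remainder): 2.9 × 0.3, A = 0.87 in², x = 1.75 in, Ī = 0.60973 in⁴.
Centroid: x̄ = ΣA·x / ΣA = 0.68333 in.
Transfer each piece to the centroidal y-axis using Ī + A·d² with d = x − 0.68333:
  vertical leg: d = -0.53333 in → contributes +0.50798 in⁴
  horizontal leg (remainder): d = 1.0667 in → contributes +1.5996 in⁴
Total I = 2.1076 in⁴.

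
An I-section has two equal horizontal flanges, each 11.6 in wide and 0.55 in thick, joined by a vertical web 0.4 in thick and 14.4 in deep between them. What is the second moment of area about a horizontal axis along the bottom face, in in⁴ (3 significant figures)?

Decompose the section into non-overlapping parts with the origin at the bottom-left of its bounding rectangle.
Bottom flange: 11.6 × 0.55, A = 6.38 in², y = 0.275 in, Ī = 0.16083 in⁴.
Web: 0.4 × 14.4, A = 5.76 in², y = 7.75 in, Ī = 99.533 in⁴.
Top flange: 11.6 × 0.55, A = 6.38 in², y = 15.225 in, Ī = 0.16083 in⁴.
Transfer each piece to the base of the section using Ī + A·d² with d = y − 0:
  bottom flange: d = 0.275 in → contributes +0.64332 in⁴
  web: d = 7.75 in → contributes +445.49 in⁴
  top flange: d = 15.225 in → contributes +1 479 in⁴
Total I = 1925.2 in⁴.

I_base ≈ 1930 in⁴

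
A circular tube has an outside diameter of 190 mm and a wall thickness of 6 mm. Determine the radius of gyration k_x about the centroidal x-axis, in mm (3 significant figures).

Decompose the section into non-overlapping parts with the origin at the bottom-left of its bounding rectangle.
Outer circle: ⌀190, A = 28 353 mm², y = 95 mm, Ī = 63 971 171 mm⁴.
Bore (subtracted): ⌀178, A = 24 885 mm², y = 95 mm, Ī = 49 277 641 mm⁴.
By symmetry the centroid is at mid-height, ȳ = 95 mm.
All pieces are centred on the centroidal x-axis, so I = ΣĪ (holes subtracted) = 14 693 530 mm⁴.
Radius of gyration: k = √(I/A) = √(14 693 530 / 3468.3) = 65.088 mm.

k_x ≈ 65.1 mm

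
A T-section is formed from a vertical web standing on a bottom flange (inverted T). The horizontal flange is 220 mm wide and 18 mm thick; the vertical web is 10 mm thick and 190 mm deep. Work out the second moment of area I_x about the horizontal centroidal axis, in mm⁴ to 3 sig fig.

Treat the section as a set of non-overlapping primitives; coordinates are from the bounding-box lower-left.
Flange: 220 × 18, A = 3 960 mm², y = 9 mm, Ī = 106 920 mm⁴.
Web: 10 × 190, A = 1 900 mm², y = 113 mm, Ī = 5 715 833 mm⁴.
Centroid: ȳ = ΣA·y / ΣA = 42.72 mm.
Transfer each piece to the horizontal centroidal axis using Ī + A·d² with d = y − 42.72:
  flange: d = -33.72 mm → contributes +4 609 629 mm⁴
  web: d = 70.28 mm → contributes +15 100 426 mm⁴
Total I = 19 710 054 mm⁴.

I_x ≈ 1.97 × 10⁷ mm⁴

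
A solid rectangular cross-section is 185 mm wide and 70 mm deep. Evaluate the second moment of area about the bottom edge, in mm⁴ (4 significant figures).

I_base ≈ 2.115 × 10⁷ mm⁴

The section: 185 × 70, A = 12 950 mm², y = 35 mm, Ī = 5 287 917 mm⁴.
Transfer it to the bottom edge using Ī + A·d² with d = y − 0:
  the section: d = 35 mm → contributes +21 151 667 mm⁴
Total I = 21 151 667 mm⁴.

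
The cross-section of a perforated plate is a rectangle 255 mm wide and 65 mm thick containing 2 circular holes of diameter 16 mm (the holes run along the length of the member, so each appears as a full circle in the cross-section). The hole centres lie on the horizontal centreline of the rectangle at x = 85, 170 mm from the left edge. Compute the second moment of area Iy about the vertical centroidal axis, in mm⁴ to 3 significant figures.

Iy ≈ 8.91 × 10⁷ mm⁴

Treat the section as a set of non-overlapping primitives; coordinates are from the bounding-box lower-left.
Plate: 255 × 65, A = 16 575 mm², x = 127.5 mm, Ī = 89 815 781 mm⁴.
Hole 1 (subtracted): ⌀16, A = 201.06 mm², x = 85 mm, Ī = 3 217 mm⁴.
Hole 2 (subtracted): ⌀16, A = 201.06 mm², x = 170 mm, Ī = 3 217 mm⁴.
By symmetry the centroid is at mid-width, x̄ = 127.5 mm.
Transfer each piece to the vertical centroidal axis using Ī + A·d² with d = x − 127.5:
  plate: d = 0 mm → contributes +89 815 781 mm⁴
  hole 1: d = -42.5 mm → contributes −366 385 mm⁴
  hole 2: d = 42.5 mm → contributes −366 385 mm⁴
Total I = 89 083 011 mm⁴.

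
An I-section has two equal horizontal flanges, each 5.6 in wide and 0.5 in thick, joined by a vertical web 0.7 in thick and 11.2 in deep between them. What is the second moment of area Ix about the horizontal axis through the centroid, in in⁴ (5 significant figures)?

Break the section into simple shapes (no overlaps), measuring from the bottom-left corner of the bounding box.
Bottom flange: 5.6 × 0.5, A = 2.8 in², y = 0.25 in, Ī = 0.05833333 in⁴.
Web: 0.7 × 11.2, A = 7.84 in², y = 6.1 in, Ī = 81.95413 in⁴.
Top flange: 5.6 × 0.5, A = 2.8 in², y = 11.95 in, Ī = 0.05833333 in⁴.
By symmetry the centroid is at mid-height, ȳ = 6.1 in.
Transfer each piece to the horizontal axis through the centroid using Ī + A·d² with d = y − 6.1:
  bottom flange: d = -5.85 in → contributes +95.88133 in⁴
  web: d = 0 in → contributes +81.95413 in⁴
  top flange: d = 5.85 in → contributes +95.88133 in⁴
Total I = 273.7168 in⁴.

Ix ≈ 273.72 in⁴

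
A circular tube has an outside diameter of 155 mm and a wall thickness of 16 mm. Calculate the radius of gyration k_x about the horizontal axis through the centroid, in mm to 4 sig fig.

Split into non-overlapping primitives; take the origin at the lower-left of the bounding box.
Outer circle: ⌀155, A = 18869.2 mm², y = 77.5 mm, Ī = 28 333 269 mm⁴.
Bore (subtracted): ⌀123, A = 11882.3 mm², y = 77.5 mm, Ī = 11 235 447 mm⁴.
By symmetry the centroid is at mid-height, ȳ = 77.5 mm.
All pieces are centred on the horizontal axis through the centroid, so I = ΣĪ (holes subtracted) = 17 097 823 mm⁴.
Radius of gyration: k = √(I/A) = √(17 097 823 / 6986.9) = 49.4684 mm.

k_x ≈ 49.47 mm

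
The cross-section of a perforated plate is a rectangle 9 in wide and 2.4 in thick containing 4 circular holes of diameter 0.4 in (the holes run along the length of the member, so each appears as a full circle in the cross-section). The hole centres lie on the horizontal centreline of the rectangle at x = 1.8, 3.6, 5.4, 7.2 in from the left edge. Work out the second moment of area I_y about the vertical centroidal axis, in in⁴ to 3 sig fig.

Decompose the section into non-overlapping parts with the origin at the bottom-left of its bounding rectangle.
Plate: 9 × 2.4, A = 21.6 in², x = 4.5 in, Ī = 145.8 in⁴.
Hole 1 (subtracted): ⌀0.4, A = 0.12566 in², x = 1.8 in, Ī = 0.0012566 in⁴.
Hole 2 (subtracted): ⌀0.4, A = 0.12566 in², x = 3.6 in, Ī = 0.0012566 in⁴.
Hole 3 (subtracted): ⌀0.4, A = 0.12566 in², x = 5.4 in, Ī = 0.0012566 in⁴.
Hole 4 (subtracted): ⌀0.4, A = 0.12566 in², x = 7.2 in, Ī = 0.0012566 in⁴.
By symmetry the centroid is at mid-width, x̄ = 4.5 in.
Transfer each piece to the vertical centroidal axis using Ī + A·d² with d = x − 4.5:
  plate: d = 0 in → contributes +145.8 in⁴
  hole 1: d = -2.7 in → contributes −0.91735 in⁴
  hole 2: d = -0.9 in → contributes −0.10304 in⁴
  hole 3: d = 0.9 in → contributes −0.10304 in⁴
  hole 4: d = 2.7 in → contributes −0.91735 in⁴
Total I = 143.76 in⁴.

I_y ≈ 144 in⁴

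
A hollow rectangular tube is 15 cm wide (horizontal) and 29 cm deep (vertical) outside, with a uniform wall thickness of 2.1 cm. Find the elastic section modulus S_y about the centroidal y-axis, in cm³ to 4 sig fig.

Split into non-overlapping primitives; take the origin at the lower-left of the bounding box.
Outer rectangle: 15 × 29, A = 435 cm², x = 7.5 cm, Ī = 8156.25 cm⁴.
Inner void (subtracted): 10.8 × 24.8, A = 267.84 cm², x = 7.5 cm, Ī = 2603.4 cm⁴.
By symmetry the centroid is at mid-width, x̄ = 7.5 cm.
All pieces are centred on the centroidal y-axis, so I = ΣĪ (holes subtracted) = 5552.85 cm⁴.
Extreme fibre distance c = 7.5 cm; S = I/c = 740.379 cm³.

S_y ≈ 740.4 cm³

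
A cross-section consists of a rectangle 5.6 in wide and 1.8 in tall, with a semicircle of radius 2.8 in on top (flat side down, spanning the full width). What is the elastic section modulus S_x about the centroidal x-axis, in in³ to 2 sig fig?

Split into non-overlapping primitives; take the origin at the lower-left of the bounding box.
Rectangular body: 5.6 × 1.8, A = 10.08 in², y = 0.9 in, Ī = 2.722 in⁴.
Semicircular cap: semicircle r = 2.8, A = 12.32 in², y = 2.988 in, Ī = 6.746 in⁴.
Centroid: ȳ = ΣA·y / ΣA = 2.048 in.
Transfer each piece to the centroidal x-axis using Ī + A·d² with d = y − 2.048:
  rectangular body: d = -1.148 in → contributes +16.02 in⁴
  semicircular cap: d = 0.94 in → contributes +17.63 in⁴
Total I = 33.64 in⁴.
Extreme fibre distance c = 2.552 in; S = I/c = 13.18 in³.

S_x ≈ 13 in³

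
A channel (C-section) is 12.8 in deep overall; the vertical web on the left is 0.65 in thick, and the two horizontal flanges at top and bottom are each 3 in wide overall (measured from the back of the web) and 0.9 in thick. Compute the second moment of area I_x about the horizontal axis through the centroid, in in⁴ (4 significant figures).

Break the section into simple shapes (no overlaps), measuring from the bottom-left corner of the bounding box.
Web: 0.65 × 12.8, A = 8.32 in², y = 6.4 in, Ī = 113.596 in⁴.
Top flange (beyond web): 2.35 × 0.9, A = 2.115 in², y = 12.35 in, Ī = 0.142763 in⁴.
Bottom flange (beyond web): 2.35 × 0.9, A = 2.115 in², y = 0.45 in, Ī = 0.142763 in⁴.
By symmetry the centroid is at mid-height, ȳ = 6.4 in.
Transfer each piece to the horizontal axis through the centroid using Ī + A·d² with d = y − 6.4:
  web: d = 0 in → contributes +113.596 in⁴
  top flange (beyond web): d = 5.95 in → contributes +75.0191 in⁴
  bottom flange (beyond web): d = -5.95 in → contributes +75.0191 in⁴
Total I = 263.634 in⁴.

I_x ≈ 263.6 in⁴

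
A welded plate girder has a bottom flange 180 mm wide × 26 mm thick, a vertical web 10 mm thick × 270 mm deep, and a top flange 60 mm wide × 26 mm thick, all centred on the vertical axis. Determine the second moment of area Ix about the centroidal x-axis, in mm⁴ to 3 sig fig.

Split into non-overlapping primitives; take the origin at the lower-left of the bounding box.
Bottom plate: 180 × 26, A = 4 680 mm², y = 13 mm, Ī = 263 640 mm⁴.
Web plate: 10 × 270, A = 2 700 mm², y = 161 mm, Ī = 16 402 500 mm⁴.
Top plate: 60 × 26, A = 1 560 mm², y = 309 mm, Ī = 87 880 mm⁴.
Centroid: ȳ = ΣA·y / ΣA = 109.35 mm.
Transfer each piece to the centroidal x-axis using Ī + A·d² with d = y − 109.35:
  bottom plate: d = -96.349 mm → contributes +43 708 681 mm⁴
  web plate: d = 51.651 mm → contributes +23 605 632 mm⁴
  top plate: d = 199.65 mm → contributes +62 270 298 mm⁴
Total I = 129 584 611 mm⁴.

Ix ≈ 1.30 × 10⁸ mm⁴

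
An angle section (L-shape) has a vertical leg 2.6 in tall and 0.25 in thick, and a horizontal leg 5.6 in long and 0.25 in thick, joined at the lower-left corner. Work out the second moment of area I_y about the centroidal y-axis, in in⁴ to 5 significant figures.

Break the section into simple shapes (no overlaps), measuring from the bottom-left corner of the bounding box.
Vertical leg: 0.25 × 2.6, A = 0.65 in², x = 0.125 in, Ī = 0.003385417 in⁴.
Horizontal leg (remainder): 5.35 × 0.25, A = 1.3375 in², x = 2.925 in, Ī = 3.190216 in⁴.
Centroid: x̄ = ΣA·x / ΣA = 2.009277 in.
Transfer each piece to the centroidal y-axis using Ī + A·d² with d = x − 2.009277:
  vertical leg: d = -1.884277 in → contributes +2.31121 in⁴
  horizontal leg (remainder): d = 0.9157233 in → contributes +4.311776 in⁴
Total I = 6.622985 in⁴.

I_y ≈ 6.6230 in⁴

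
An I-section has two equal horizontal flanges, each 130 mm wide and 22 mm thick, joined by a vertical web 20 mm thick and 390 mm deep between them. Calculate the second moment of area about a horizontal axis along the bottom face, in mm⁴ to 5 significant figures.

Decompose the section into non-overlapping parts with the origin at the bottom-left of its bounding rectangle.
Bottom flange: 130 × 22, A = 2 860 mm², y = 11 mm, Ī = 115353.3 mm⁴.
Web: 20 × 390, A = 7 800 mm², y = 217 mm, Ī = 98 865 000 mm⁴.
Top flange: 130 × 22, A = 2 860 mm², y = 423 mm, Ī = 115353.3 mm⁴.
Transfer each piece to the bottom edge using Ī + A·d² with d = y − 0:
  bottom flange: d = 11 mm → contributes +461413.3 mm⁴
  web: d = 217 mm → contributes +466 159 200 mm⁴
  top flange: d = 423 mm → contributes +511 852 293 mm⁴
Total I = 978 472 907 mm⁴.

I_base ≈ 9.7847 × 10⁸ mm⁴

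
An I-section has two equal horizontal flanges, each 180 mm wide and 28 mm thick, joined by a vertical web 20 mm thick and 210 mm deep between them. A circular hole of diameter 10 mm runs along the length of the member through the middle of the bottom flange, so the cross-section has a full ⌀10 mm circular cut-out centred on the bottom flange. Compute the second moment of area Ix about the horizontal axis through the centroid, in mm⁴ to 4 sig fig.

Treat the section as a set of non-overlapping primitives; coordinates are from the bounding-box lower-left.
Bottom flange: 180 × 28, A = 5 040 mm², y = 14 mm, Ī = 329 280 mm⁴.
Web: 20 × 210, A = 4 200 mm², y = 133 mm, Ī = 15 435 000 mm⁴.
Top flange: 180 × 28, A = 5 040 mm², y = 252 mm, Ī = 329 280 mm⁴.
Hole (subtracted): ⌀10, A = 78.5398 mm², y = 14 mm, Ī = 490.874 mm⁴.
Centroid: ȳ = ΣA·y / ΣA = 133.658 mm.
Transfer each piece to the horizontal axis through the centroid using Ī + A·d² with d = y − 133.658:
  bottom flange: d = -119.658 mm → contributes +72 492 329 mm⁴
  web: d = -0.658118 mm → contributes +15 436 819 mm⁴
  top flange: d = 118.342 mm → contributes +70 913 477 mm⁴
  hole: d = -119.658 mm → contributes −1 125 029 mm⁴
Total I = 157 717 596 mm⁴.

Ix ≈ 1.577 × 10⁸ mm⁴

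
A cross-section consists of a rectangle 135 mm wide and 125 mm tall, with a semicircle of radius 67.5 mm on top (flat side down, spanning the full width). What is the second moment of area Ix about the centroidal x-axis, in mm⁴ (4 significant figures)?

Ix ≈ 6.600 × 10⁷ mm⁴

Break the section into simple shapes (no overlaps), measuring from the bottom-left corner of the bounding box.
Rectangular body: 135 × 125, A = 16 875 mm², y = 62.5 mm, Ī = 21 972 656 mm⁴.
Semicircular cap: semicircle r = 67.5, A = 7156.94 mm², y = 153.648 mm, Ī = 2 278 490 mm⁴.
Centroid: ȳ = ΣA·y / ΣA = 89.6447 mm.
Transfer each piece to the centroidal x-axis using Ī + A·d² with d = y − 89.6447:
  rectangular body: d = -27.1447 mm → contributes +34 406 751 mm⁴
  semicircular cap: d = 64.0032 mm → contributes +31 596 233 mm⁴
Total I = 66 002 984 mm⁴.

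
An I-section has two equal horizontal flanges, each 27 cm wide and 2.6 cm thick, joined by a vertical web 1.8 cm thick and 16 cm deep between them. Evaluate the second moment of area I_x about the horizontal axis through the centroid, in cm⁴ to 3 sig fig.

I_x ≈ 1.28 × 10⁴ cm⁴

Split into non-overlapping primitives; take the origin at the lower-left of the bounding box.
Bottom flange: 27 × 2.6, A = 70.2 cm², y = 1.3 cm, Ī = 39.546 cm⁴.
Web: 1.8 × 16, A = 28.8 cm², y = 10.6 cm, Ī = 614.4 cm⁴.
Top flange: 27 × 2.6, A = 70.2 cm², y = 19.9 cm, Ī = 39.546 cm⁴.
By symmetry the centroid is at mid-height, ȳ = 10.6 cm.
Transfer each piece to the horizontal axis through the centroid using Ī + A·d² with d = y − 10.6:
  bottom flange: d = -9.3 cm → contributes +6111.1 cm⁴
  web: d = 0 cm → contributes +614.4 cm⁴
  top flange: d = 9.3 cm → contributes +6111.1 cm⁴
Total I = 12 837 cm⁴.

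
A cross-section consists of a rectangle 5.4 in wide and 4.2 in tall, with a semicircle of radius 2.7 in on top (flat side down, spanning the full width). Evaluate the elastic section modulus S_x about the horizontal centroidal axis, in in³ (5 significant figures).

Decompose the section into non-overlapping parts with the origin at the bottom-left of its bounding rectangle.
Rectangular body: 5.4 × 4.2, A = 22.68 in², y = 2.1 in, Ī = 33.3396 in⁴.
Semicircular cap: semicircle r = 2.7, A = 11.45111 in², y = 5.345916 in, Ī = 5.832935 in⁴.
Centroid: ȳ = ΣA·y / ΣA = 3.189016 in.
Transfer each piece to the horizontal centroidal axis using Ī + A·d² with d = y − 3.189016:
  rectangular body: d = -1.089016 in → contributes +60.23708 in⁴
  semicircular cap: d = 2.1569 in → contributes +59.10595 in⁴
Total I = 119.343 in⁴.
Extreme fibre distance c = 3.710984 in; S = I/c = 32.1594 in³.

S_x ≈ 32.159 in³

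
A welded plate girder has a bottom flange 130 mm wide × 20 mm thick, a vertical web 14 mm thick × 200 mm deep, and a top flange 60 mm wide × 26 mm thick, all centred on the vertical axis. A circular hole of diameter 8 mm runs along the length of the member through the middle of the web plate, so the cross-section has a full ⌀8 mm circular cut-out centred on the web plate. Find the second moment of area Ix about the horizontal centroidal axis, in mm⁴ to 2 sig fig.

Ix ≈ 5.9 × 10⁷ mm⁴

Decompose the section into non-overlapping parts with the origin at the bottom-left of its bounding rectangle.
Bottom plate: 130 × 20, A = 2 600 mm², y = 10 mm, Ī = 86 667 mm⁴.
Web plate: 14 × 200, A = 2 800 mm², y = 120 mm, Ī = 9 333 333 mm⁴.
Top plate: 60 × 26, A = 1 560 mm², y = 233 mm, Ī = 87 880 mm⁴.
Hole (subtracted): ⌀8, A = 50.27 mm², y = 120 mm, Ī = 201.1 mm⁴.
Centroid: ȳ = ΣA·y / ΣA = 104.1 mm.
Transfer each piece to the horizontal centroidal axis using Ī + A·d² with d = y − 104.1:
  bottom plate: d = -94.12 mm → contributes +23 119 426 mm⁴
  web plate: d = 15.88 mm → contributes +10 039 337 mm⁴
  top plate: d = 128.9 mm → contributes +25 999 182 mm⁴
  hole: d = 15.88 mm → contributes −12 875 mm⁴
Total I = 59 145 070 mm⁴.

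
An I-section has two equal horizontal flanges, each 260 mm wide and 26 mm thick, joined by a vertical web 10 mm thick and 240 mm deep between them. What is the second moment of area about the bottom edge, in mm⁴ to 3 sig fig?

I_base ≈ 5.91 × 10⁸ mm⁴

Split into non-overlapping primitives; take the origin at the lower-left of the bounding box.
Bottom flange: 260 × 26, A = 6 760 mm², y = 13 mm, Ī = 380 813 mm⁴.
Web: 10 × 240, A = 2 400 mm², y = 146 mm, Ī = 11 520 000 mm⁴.
Top flange: 260 × 26, A = 6 760 mm², y = 279 mm, Ī = 380 813 mm⁴.
Transfer each piece to the base of the section using Ī + A·d² with d = y − 0:
  bottom flange: d = 13 mm → contributes +1 523 253 mm⁴
  web: d = 146 mm → contributes +62 678 400 mm⁴
  top flange: d = 279 mm → contributes +526 585 973 mm⁴
Total I = 590 787 627 mm⁴.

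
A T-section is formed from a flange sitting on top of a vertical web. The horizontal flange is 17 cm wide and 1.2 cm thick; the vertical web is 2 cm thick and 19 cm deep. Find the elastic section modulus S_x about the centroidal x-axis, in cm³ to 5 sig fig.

S_x ≈ 191.87 cm³

Treat the section as a set of non-overlapping primitives; coordinates are from the bounding-box lower-left.
Flange: 17 × 1.2, A = 20.4 cm², y = 19.6 cm, Ī = 2.448 cm⁴.
Web: 2 × 19, A = 38 cm², y = 9.5 cm, Ī = 1143.167 cm⁴.
Centroid: ȳ = ΣA·y / ΣA = 13.02808 cm.
Transfer each piece to the centroidal x-axis using Ī + A·d² with d = y − 13.02808:
  flange: d = 6.571918 cm → contributes +883.5261 cm⁴
  web: d = -3.528082 cm → contributes +1616.166 cm⁴
Total I = 2499.693 cm⁴.
Extreme fibre distance c = 13.02808 cm; S = I/c = 191.8696 cm³.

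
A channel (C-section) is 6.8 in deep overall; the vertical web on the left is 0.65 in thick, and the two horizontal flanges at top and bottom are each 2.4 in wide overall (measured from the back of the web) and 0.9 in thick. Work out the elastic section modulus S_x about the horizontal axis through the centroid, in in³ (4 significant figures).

Split into non-overlapping primitives; take the origin at the lower-left of the bounding box.
Web: 0.65 × 6.8, A = 4.42 in², y = 3.4 in, Ī = 17.0317 in⁴.
Top flange (beyond web): 1.75 × 0.9, A = 1.575 in², y = 6.35 in, Ī = 0.106313 in⁴.
Bottom flange (beyond web): 1.75 × 0.9, A = 1.575 in², y = 0.45 in, Ī = 0.106313 in⁴.
By symmetry the centroid is at mid-height, ȳ = 3.4 in.
Transfer each piece to the horizontal axis through the centroid using Ī + A·d² with d = y − 3.4:
  web: d = 0 in → contributes +17.0317 in⁴
  top flange (beyond web): d = 2.95 in → contributes +13.8128 in⁴
  bottom flange (beyond web): d = -2.95 in → contributes +13.8128 in⁴
Total I = 44.6572 in⁴.
Extreme fibre distance c = 3.4 in; S = I/c = 13.1345 in³.

S_x ≈ 13.13 in³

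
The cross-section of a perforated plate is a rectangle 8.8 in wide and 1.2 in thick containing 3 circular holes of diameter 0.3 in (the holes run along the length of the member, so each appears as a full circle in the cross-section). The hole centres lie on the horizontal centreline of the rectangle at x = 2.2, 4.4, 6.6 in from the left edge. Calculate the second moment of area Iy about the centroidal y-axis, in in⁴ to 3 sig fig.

Iy ≈ 67.5 in⁴

Split into non-overlapping primitives; take the origin at the lower-left of the bounding box.
Plate: 8.8 × 1.2, A = 10.56 in², x = 4.4 in, Ī = 68.147 in⁴.
Hole 1 (subtracted): ⌀0.3, A = 0.070686 in², x = 2.2 in, Ī = 0.00039761 in⁴.
Hole 2 (subtracted): ⌀0.3, A = 0.070686 in², x = 4.4 in, Ī = 0.00039761 in⁴.
Hole 3 (subtracted): ⌀0.3, A = 0.070686 in², x = 6.6 in, Ī = 0.00039761 in⁴.
By symmetry the centroid is at mid-width, x̄ = 4.4 in.
Transfer each piece to the centroidal y-axis using Ī + A·d² with d = x − 4.4:
  plate: d = 0 in → contributes +68.147 in⁴
  hole 1: d = -2.2 in → contributes −0.34252 in⁴
  hole 2: d = 0 in → contributes −0.00039761 in⁴
  hole 3: d = 2.2 in → contributes −0.34252 in⁴
Total I = 67.462 in⁴.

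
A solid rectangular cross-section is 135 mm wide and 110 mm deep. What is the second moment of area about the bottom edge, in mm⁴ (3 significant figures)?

I_base ≈ 5.99 × 10⁷ mm⁴

The section: 135 × 110, A = 14 850 mm², y = 55 mm, Ī = 14 973 750 mm⁴.
Transfer it to a horizontal axis along the bottom face using Ī + A·d² with d = y − 0:
  the section: d = 55 mm → contributes +59 895 000 mm⁴
Total I = 59 895 000 mm⁴.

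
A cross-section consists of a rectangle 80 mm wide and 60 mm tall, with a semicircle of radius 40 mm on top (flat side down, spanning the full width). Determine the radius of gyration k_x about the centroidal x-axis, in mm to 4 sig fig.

Split into non-overlapping primitives; take the origin at the lower-left of the bounding box.
Rectangular body: 80 × 60, A = 4 800 mm², y = 30 mm, Ī = 1 440 000 mm⁴.
Semicircular cap: semicircle r = 40, A = 2513.27 mm², y = 76.9765 mm, Ī = 280 978 mm⁴.
Centroid: ȳ = ΣA·y / ΣA = 46.1439 mm.
Transfer each piece to the centroidal x-axis using Ī + A·d² with d = y − 46.1439:
  rectangular body: d = -16.1439 mm → contributes +2 691 005 mm⁴
  semicircular cap: d = 30.8326 mm → contributes +2 670 222 mm⁴
Total I = 5 361 227 mm⁴.
Radius of gyration: k = √(I/A) = √(5 361 227 / 7313.27) = 27.0755 mm.

k_x ≈ 27.08 mm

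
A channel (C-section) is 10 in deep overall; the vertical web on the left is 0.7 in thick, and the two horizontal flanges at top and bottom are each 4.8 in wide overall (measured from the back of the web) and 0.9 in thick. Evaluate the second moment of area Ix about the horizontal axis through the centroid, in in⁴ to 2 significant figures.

Treat the section as a set of non-overlapping primitives; coordinates are from the bounding-box lower-left.
Web: 0.7 × 10, A = 7 in², y = 5 in, Ī = 58.33 in⁴.
Top flange (beyond web): 4.1 × 0.9, A = 3.69 in², y = 9.55 in, Ī = 0.2491 in⁴.
Bottom flange (beyond web): 4.1 × 0.9, A = 3.69 in², y = 0.45 in, Ī = 0.2491 in⁴.
By symmetry the centroid is at mid-height, ȳ = 5 in.
Transfer each piece to the horizontal axis through the centroid using Ī + A·d² with d = y − 5:
  web: d = 0 in → contributes +58.33 in⁴
  top flange (beyond web): d = 4.55 in → contributes +76.64 in⁴
  bottom flange (beyond web): d = -4.55 in → contributes +76.64 in⁴
Total I = 211.6 in⁴.

Ix ≈ 210 in⁴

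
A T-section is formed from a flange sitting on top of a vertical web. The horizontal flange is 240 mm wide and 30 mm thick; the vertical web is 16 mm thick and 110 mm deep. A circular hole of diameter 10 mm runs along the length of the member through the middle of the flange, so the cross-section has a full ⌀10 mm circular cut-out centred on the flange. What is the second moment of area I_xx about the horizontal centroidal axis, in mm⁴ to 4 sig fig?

I_xx ≈ 9.229 × 10⁶ mm⁴

Split into non-overlapping primitives; take the origin at the lower-left of the bounding box.
Flange: 240 × 30, A = 7 200 mm², y = 125 mm, Ī = 540 000 mm⁴.
Web: 16 × 110, A = 1 760 mm², y = 55 mm, Ī = 1 774 667 mm⁴.
Hole (subtracted): ⌀10, A = 78.5398 mm², y = 125 mm, Ī = 490.874 mm⁴.
Centroid: ȳ = ΣA·y / ΣA = 111.128 mm.
Transfer each piece to the horizontal centroidal axis using Ī + A·d² with d = y − 111.128:
  flange: d = 13.8716 mm → contributes +1 925 432 mm⁴
  web: d = -56.1284 mm → contributes +7 319 367 mm⁴
  hole: d = 13.8716 mm → contributes −15603.6 mm⁴
Total I = 9 229 196 mm⁴.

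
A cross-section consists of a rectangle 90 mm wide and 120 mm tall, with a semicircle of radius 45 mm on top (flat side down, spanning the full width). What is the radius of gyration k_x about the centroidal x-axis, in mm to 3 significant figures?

k_x ≈ 45.4 mm

Decompose the section into non-overlapping parts with the origin at the bottom-left of its bounding rectangle.
Rectangular body: 90 × 120, A = 10 800 mm², y = 60 mm, Ī = 12 960 000 mm⁴.
Semicircular cap: semicircle r = 45, A = 3180.9 mm², y = 139.1 mm, Ī = 450 072 mm⁴.
Centroid: ȳ = ΣA·y / ΣA = 77.996 mm.
Transfer each piece to the centroidal x-axis using Ī + A·d² with d = y − 77.996:
  rectangular body: d = -17.996 mm → contributes +16 457 705 mm⁴
  semicircular cap: d = 61.102 mm → contributes +12 325 848 mm⁴
Total I = 28 783 553 mm⁴.
Radius of gyration: k = √(I/A) = √(28 783 553 / 13 981) = 45.374 mm.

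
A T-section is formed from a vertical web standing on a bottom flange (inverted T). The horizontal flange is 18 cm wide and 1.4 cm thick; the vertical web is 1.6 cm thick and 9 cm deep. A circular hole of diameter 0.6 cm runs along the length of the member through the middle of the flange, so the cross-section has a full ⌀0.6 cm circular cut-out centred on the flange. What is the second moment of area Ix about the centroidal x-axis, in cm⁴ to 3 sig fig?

Split into non-overlapping primitives; take the origin at the lower-left of the bounding box.
Flange: 18 × 1.4, A = 25.2 cm², y = 0.7 cm, Ī = 4.116 cm⁴.
Web: 1.6 × 9, A = 14.4 cm², y = 5.9 cm, Ī = 97.2 cm⁴.
Hole (subtracted): ⌀0.6, A = 0.28274 cm², y = 0.7 cm, Ī = 0.0063617 cm⁴.
Centroid: ȳ = ΣA·y / ΣA = 2.6045 cm.
Transfer each piece to the centroidal x-axis using Ī + A·d² with d = y − 2.6045:
  flange: d = -1.9045 cm → contributes +95.52 cm⁴
  web: d = 3.2955 cm → contributes +253.59 cm⁴
  hole: d = -1.9045 cm → contributes −1.0319 cm⁴
Total I = 348.08 cm⁴.

Ix ≈ 348 cm⁴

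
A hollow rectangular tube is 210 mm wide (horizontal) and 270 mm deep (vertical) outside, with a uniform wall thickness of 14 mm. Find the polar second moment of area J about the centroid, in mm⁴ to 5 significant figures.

J ≈ 2.1630 × 10⁸ mm⁴

Decompose the section into non-overlapping parts with the origin at the bottom-left of its bounding rectangle.
Outer rectangle: 210 × 270, A = 56 700 mm², y = 135 mm, Ī = 344 452 500 mm⁴.
Inner void (subtracted): 182 × 242, A = 44 044 mm², y = 135 mm, Ī = 214 949 401 mm⁴.
By symmetry the centroid is at mid-height, ȳ = 135 mm.
All pieces are centred on the centroidal x-axis, so I = ΣĪ (holes subtracted) = 129 503 099 mm⁴.
Repeating about the centroidal y-axis gives I_y = 86 796 379 mm⁴.
Polar second moment: J = I_x + I_y = 216 299 477 mm⁴.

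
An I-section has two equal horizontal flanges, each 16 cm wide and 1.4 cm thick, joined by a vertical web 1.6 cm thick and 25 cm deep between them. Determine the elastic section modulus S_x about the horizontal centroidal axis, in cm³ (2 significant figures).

S_x ≈ 710 cm³

Treat the section as a set of non-overlapping primitives; coordinates are from the bounding-box lower-left.
Bottom flange: 16 × 1.4, A = 22.4 cm², y = 0.7 cm, Ī = 3.659 cm⁴.
Web: 1.6 × 25, A = 40 cm², y = 13.9 cm, Ī = 2 083 cm⁴.
Top flange: 16 × 1.4, A = 22.4 cm², y = 27.1 cm, Ī = 3.659 cm⁴.
By symmetry the centroid is at mid-height, ȳ = 13.9 cm.
Transfer each piece to the horizontal centroidal axis using Ī + A·d² with d = y − 13.9:
  bottom flange: d = -13.2 cm → contributes +3 907 cm⁴
  web: d = 0 cm → contributes +2 083 cm⁴
  top flange: d = 13.2 cm → contributes +3 907 cm⁴
Total I = 9 897 cm⁴.
Extreme fibre distance c = 13.9 cm; S = I/c = 712 cm³.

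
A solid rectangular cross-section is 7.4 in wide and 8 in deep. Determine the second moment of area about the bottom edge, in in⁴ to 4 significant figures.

The section: 7.4 × 8, A = 59.2 in², y = 4 in, Ī = 315.733 in⁴.
Transfer it to the bottom edge using Ī + A·d² with d = y − 0:
  the section: d = 4 in → contributes +1262.93 in⁴
Total I = 1262.93 in⁴.

I_base ≈ 1263 in⁴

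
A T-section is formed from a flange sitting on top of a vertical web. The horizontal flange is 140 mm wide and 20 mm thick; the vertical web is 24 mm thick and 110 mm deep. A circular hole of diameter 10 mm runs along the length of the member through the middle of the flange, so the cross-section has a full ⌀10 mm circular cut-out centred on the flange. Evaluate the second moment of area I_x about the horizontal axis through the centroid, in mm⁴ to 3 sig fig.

Break the section into simple shapes (no overlaps), measuring from the bottom-left corner of the bounding box.
Flange: 140 × 20, A = 2 800 mm², y = 120 mm, Ī = 93 333 mm⁴.
Web: 24 × 110, A = 2 640 mm², y = 55 mm, Ī = 2 662 000 mm⁴.
Hole (subtracted): ⌀10, A = 78.54 mm², y = 120 mm, Ī = 490.87 mm⁴.
Centroid: ȳ = ΣA·y / ΣA = 87.994 mm.
Transfer each piece to the horizontal axis through the centroid using Ī + A·d² with d = y − 87.994:
  flange: d = 32.006 mm → contributes +2 961 646 mm⁴
  web: d = -32.994 mm → contributes +5 535 879 mm⁴
  hole: d = 32.006 mm → contributes −80 947 mm⁴
Total I = 8 416 577 mm⁴.

I_x ≈ 8.42 × 10⁶ mm⁴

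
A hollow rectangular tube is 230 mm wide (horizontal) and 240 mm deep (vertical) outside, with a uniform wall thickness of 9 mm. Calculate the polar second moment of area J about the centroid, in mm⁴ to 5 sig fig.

Decompose the section into non-overlapping parts with the origin at the bottom-left of its bounding rectangle.
Outer rectangle: 230 × 240, A = 55 200 mm², y = 120 mm, Ī = 264 960 000 mm⁴.
Inner void (subtracted): 212 × 222, A = 47 064 mm², y = 120 mm, Ī = 193 291 848 mm⁴.
By symmetry the centroid is at mid-height, ȳ = 120 mm.
All pieces are centred on the centroidal x-axis, so I = ΣĪ (holes subtracted) = 71 668 152 mm⁴.
Repeating about the centroidal y-axis gives I_y = 67 069 632 mm⁴.
Polar second moment: J = I_x + I_y = 138 737 784 mm⁴.

J ≈ 1.3874 × 10⁸ mm⁴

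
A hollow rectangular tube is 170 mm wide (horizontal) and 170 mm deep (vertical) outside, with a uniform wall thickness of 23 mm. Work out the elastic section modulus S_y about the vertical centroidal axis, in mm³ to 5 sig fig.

Split into non-overlapping primitives; take the origin at the lower-left of the bounding box.
Outer rectangle: 170 × 170, A = 28 900 mm², x = 85 mm, Ī = 69 600 833 mm⁴.
Inner void (subtracted): 124 × 124, A = 15 376 mm², x = 85 mm, Ī = 19 701 781 mm⁴.
By symmetry the centroid is at mid-width, x̄ = 85 mm.
All pieces are centred on the vertical centroidal axis, so I = ΣĪ (holes subtracted) = 49 899 052 mm⁴.
Extreme fibre distance c = 85 mm; S = I/c = 587047.7 mm³.

S_y ≈ 5.8705 × 10⁵ mm³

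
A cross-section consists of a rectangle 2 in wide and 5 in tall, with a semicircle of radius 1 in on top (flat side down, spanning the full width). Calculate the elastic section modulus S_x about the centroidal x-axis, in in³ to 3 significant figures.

Decompose the section into non-overlapping parts with the origin at the bottom-left of its bounding rectangle.
Rectangular body: 2 × 5, A = 10 in², y = 2.5 in, Ī = 20.833 in⁴.
Semicircular cap: semicircle r = 1, A = 1.5708 in², y = 5.4244 in, Ī = 0.10976 in⁴.
Centroid: ȳ = ΣA·y / ΣA = 2.897 in.
Transfer each piece to the centroidal x-axis using Ī + A·d² with d = y − 2.897:
  rectangular body: d = -0.397 in → contributes +22.409 in⁴
  semicircular cap: d = 2.5274 in → contributes +10.144 in⁴
Total I = 32.553 in⁴.
Extreme fibre distance c = 3.103 in; S = I/c = 10.491 in³.

S_x ≈ 10.5 in³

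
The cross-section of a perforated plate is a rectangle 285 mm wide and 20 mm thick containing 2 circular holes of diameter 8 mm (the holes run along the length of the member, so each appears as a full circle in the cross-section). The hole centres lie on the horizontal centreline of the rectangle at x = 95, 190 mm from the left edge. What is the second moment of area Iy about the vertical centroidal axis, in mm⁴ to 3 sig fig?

Break the section into simple shapes (no overlaps), measuring from the bottom-left corner of the bounding box.
Plate: 285 × 20, A = 5 700 mm², x = 142.5 mm, Ī = 38 581 875 mm⁴.
Hole 1 (subtracted): ⌀8, A = 50.265 mm², x = 95 mm, Ī = 201.06 mm⁴.
Hole 2 (subtracted): ⌀8, A = 50.265 mm², x = 190 mm, Ī = 201.06 mm⁴.
By symmetry the centroid is at mid-width, x̄ = 142.5 mm.
Transfer each piece to the vertical centroidal axis using Ī + A·d² with d = x − 142.5:
  plate: d = 0 mm → contributes +38 581 875 mm⁴
  hole 1: d = -47.5 mm → contributes −113 613 mm⁴
  hole 2: d = 47.5 mm → contributes −113 613 mm⁴
Total I = 38 354 650 mm⁴.

Iy ≈ 3.84 × 10⁷ mm⁴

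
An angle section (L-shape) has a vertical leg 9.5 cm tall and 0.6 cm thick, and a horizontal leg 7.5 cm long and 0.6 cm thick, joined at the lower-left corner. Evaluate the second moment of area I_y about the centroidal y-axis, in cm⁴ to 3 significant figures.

Treat the section as a set of non-overlapping primitives; coordinates are from the bounding-box lower-left.
Vertical leg: 0.6 × 9.5, A = 5.7 cm², x = 0.3 cm, Ī = 0.171 cm⁴.
Horizontal leg (remainder): 6.9 × 0.6, A = 4.14 cm², x = 4.05 cm, Ī = 16.425 cm⁴.
Centroid: x̄ = ΣA·x / ΣA = 1.8777 cm.
Transfer each piece to the centroidal y-axis using Ī + A·d² with d = x − 1.8777:
  vertical leg: d = -1.5777 cm → contributes +14.36 cm⁴
  horizontal leg (remainder): d = 2.1723 cm → contributes +35.961 cm⁴
Total I = 50.321 cm⁴.

I_y ≈ 50.3 cm⁴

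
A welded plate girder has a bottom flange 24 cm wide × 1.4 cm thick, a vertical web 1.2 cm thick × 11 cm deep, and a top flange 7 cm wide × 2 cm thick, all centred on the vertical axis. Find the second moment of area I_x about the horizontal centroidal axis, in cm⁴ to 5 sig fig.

Break the section into simple shapes (no overlaps), measuring from the bottom-left corner of the bounding box.
Bottom plate: 24 × 1.4, A = 33.6 cm², y = 0.7 cm, Ī = 5.488 cm⁴.
Web plate: 1.2 × 11, A = 13.2 cm², y = 6.9 cm, Ī = 133.1 cm⁴.
Top plate: 7 × 2, A = 14 cm², y = 13.4 cm, Ī = 4.666667 cm⁴.
Centroid: ȳ = ΣA·y / ΣA = 4.970395 cm.
Transfer each piece to the horizontal centroidal axis using Ī + A·d² with d = y − 4.970395:
  bottom plate: d = -4.270395 cm → contributes +618.2267 cm⁴
  web plate: d = 1.929605 cm → contributes +182.2486 cm⁴
  top plate: d = 8.429605 cm → contributes +999.4821 cm⁴
Total I = 1799.957 cm⁴.

I_x ≈ 1800.0 cm⁴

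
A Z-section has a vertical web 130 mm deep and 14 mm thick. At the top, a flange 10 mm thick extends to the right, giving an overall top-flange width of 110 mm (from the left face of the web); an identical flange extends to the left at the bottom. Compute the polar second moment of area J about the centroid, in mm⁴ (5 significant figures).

Decompose the section into non-overlapping parts with the origin at the bottom-left of its bounding rectangle.
Web: 14 × 130, A = 1 820 mm², y = 65 mm, Ī = 2 563 167 mm⁴.
Top flange (beyond web): 96 × 10, A = 960 mm², y = 125 mm, Ī = 8 000 mm⁴.
Bottom flange (beyond web): 96 × 10, A = 960 mm², y = 5 mm, Ī = 8 000 mm⁴.
Centroid: ȳ = ΣA·y / ΣA = 65 mm.
Transfer each piece to the centroidal x-axis using Ī + A·d² with d = y − 65:
  web: d = 0 mm → contributes +2 563 167 mm⁴
  top flange (beyond web): d = 60 mm → contributes +3 464 000 mm⁴
  bottom flange (beyond web): d = -60 mm → contributes +3 464 000 mm⁴
Total I = 9 491 167 mm⁴.
For the y-axis: x̄ = 103 mm.
Repeating about the centroidal y-axis gives I_y = 7 312 287 mm⁴.
Polar second moment: J = I_x + I_y = 16 803 453 mm⁴.

J ≈ 1.6803 × 10⁷ mm⁴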